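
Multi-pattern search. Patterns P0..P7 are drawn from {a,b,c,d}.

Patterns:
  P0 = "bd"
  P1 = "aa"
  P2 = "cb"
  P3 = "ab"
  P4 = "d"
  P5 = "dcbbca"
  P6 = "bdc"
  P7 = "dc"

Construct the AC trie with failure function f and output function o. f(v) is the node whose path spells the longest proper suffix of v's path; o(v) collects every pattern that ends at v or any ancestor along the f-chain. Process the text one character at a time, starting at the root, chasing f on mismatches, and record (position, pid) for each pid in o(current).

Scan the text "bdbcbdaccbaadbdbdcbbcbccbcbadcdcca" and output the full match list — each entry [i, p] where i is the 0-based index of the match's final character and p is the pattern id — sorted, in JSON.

Build automaton:
Trie nodes:
  0='ε' goto a→3 b→1 c→5 d→8
  1='b' goto d→2
  2='bd' goto c→14  [P0 ends]
  3='a' goto a→4 b→7
  4='aa' goto ·  [P1 ends]
  5='c' goto b→6
  6='cb' goto ·  [P2 ends]
  7='ab' goto ·  [P3 ends]
  8='d' goto c→9  [P4 ends]
  9='dc' goto b→10  [P7 ends]
  10='dcb' goto b→11
  11='dcbb' goto c→12
  12='dcbbc' goto a→13
  13='dcbbca' goto ·  [P5 ends]
  14='bdc' goto ·  [P6 ends]

BFS fail/out derivation:
  fail(1) 'b': from fail(0)=0 chase 'b': 0 ⇒ 0;  out=∅∪out(0)=∅
  fail(3) 'a': from fail(0)=0 chase 'a': 0 ⇒ 0;  out=∅∪out(0)=∅
  fail(5) 'c': from fail(0)=0 chase 'c': 0 ⇒ 0;  out=∅∪out(0)=∅
  fail(8) 'd': from fail(0)=0 chase 'd': 0 ⇒ 0;  out={4}∪out(0)={4}
  fail(2) 'bd': from fail(1)=0 chase 'd': 0 ⇒ 8;  out={0}∪out(8)={0,4}
  fail(4) 'aa': from fail(3)=0 chase 'a': 0 ⇒ 3;  out={1}∪out(3)={1}
  fail(6) 'cb': from fail(5)=0 chase 'b': 0 ⇒ 1;  out={2}∪out(1)={2}
  fail(7) 'ab': from fail(3)=0 chase 'b': 0 ⇒ 1;  out={3}∪out(1)={3}
  fail(9) 'dc': from fail(8)=0 chase 'c': 0 ⇒ 5;  out={7}∪out(5)={7}
  fail(10) 'dcb': from fail(9)=5 chase 'b': 5 ⇒ 6;  out=∅∪out(6)={2}
  fail(14) 'bdc': from fail(2)=8 chase 'c': 8 ⇒ 9;  out={6}∪out(9)={6,7}
  fail(11) 'dcbb': from fail(10)=6 chase 'b': 6→1→0 ⇒ 1;  out=∅∪out(1)=∅
  fail(12) 'dcbbc': from fail(11)=1 chase 'c': 1→0 ⇒ 5;  out=∅∪out(5)=∅
  fail(13) 'dcbbca': from fail(12)=5 chase 'a': 5→0 ⇒ 3;  out={5}∪out(3)={5}

Run:
i=0 'b': node 0→1
i=1 'd': node 1→2  ** P0@[0:1],P4@[1:1]
i=2 'b': node 2→1 (fail-walked)
i=3 'c': node 1→5 (fail-walked)
i=4 'b': node 5→6  ** P2@[3:4]
i=5 'd': node 6→2 (fail-walked)  ** P0@[4:5],P4@[5:5]
i=6 'a': node 2→3 (fail-walked)
i=7 'c': node 3→5 (fail-walked)
i=8 'c': node 5→5 (fail-walked)
i=9 'b': node 5→6  ** P2@[8:9]
i=10 'a': node 6→3 (fail-walked)
i=11 'a': node 3→4  ** P1@[10:11]
i=12 'd': node 4→8 (fail-walked)  ** P4@[12:12]
i=13 'b': node 8→1 (fail-walked)
i=14 'd': node 1→2  ** P0@[13:14],P4@[14:14]
i=15 'b': node 2→1 (fail-walked)
i=16 'd': node 1→2  ** P0@[15:16],P4@[16:16]
i=17 'c': node 2→14  ** P6@[15:17],P7@[16:17]
i=18 'b': node 14→10 (fail-walked)  ** P2@[17:18]
i=19 'b': node 10→11
i=20 'c': node 11→12
i=21 'b': node 12→6 (fail-walked)  ** P2@[20:21]
i=22 'c': node 6→5 (fail-walked)
i=23 'c': node 5→5 (fail-walked)
i=24 'b': node 5→6  ** P2@[23:24]
i=25 'c': node 6→5 (fail-walked)
i=26 'b': node 5→6  ** P2@[25:26]
i=27 'a': node 6→3 (fail-walked)
i=28 'd': node 3→8 (fail-walked)  ** P4@[28:28]
i=29 'c': node 8→9  ** P7@[28:29]
i=30 'd': node 9→8 (fail-walked)  ** P4@[30:30]
i=31 'c': node 8→9  ** P7@[30:31]
i=32 'c': node 9→5 (fail-walked)
i=33 'a': node 5→3 (fail-walked)

All matches (sorted): [[1,0],[1,4],[4,2],[5,0],[5,4],[9,2],[11,1],[12,4],[14,0],[14,4],[16,0],[16,4],[17,6],[17,7],[18,2],[21,2],[24,2],[26,2],[28,4],[29,7],[30,4],[31,7]]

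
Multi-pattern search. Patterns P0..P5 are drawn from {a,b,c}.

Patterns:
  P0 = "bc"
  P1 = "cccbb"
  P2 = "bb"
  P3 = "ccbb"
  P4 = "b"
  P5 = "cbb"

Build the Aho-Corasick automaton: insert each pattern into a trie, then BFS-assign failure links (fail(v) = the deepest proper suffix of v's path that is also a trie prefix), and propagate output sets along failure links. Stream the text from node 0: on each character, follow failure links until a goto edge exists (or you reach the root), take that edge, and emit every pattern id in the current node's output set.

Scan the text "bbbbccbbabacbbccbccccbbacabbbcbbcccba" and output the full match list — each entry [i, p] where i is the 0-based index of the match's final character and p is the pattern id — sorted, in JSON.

Build:
Trie nodes:
  n0 'ε': b→1 c→3
  n1 'b': b→8 c→2  [P4 ends]
  n2 'bc': ·  [P0 ends]
  n3 'c': b→11 c→4
  n4 'cc': b→9 c→5
  n5 'ccc': b→6
  n6 'cccb': b→7
  n7 'cccbb': ·  [P1 ends]
  n8 'bb': ·  [P2 ends]
  n9 'ccb': b→10
  n10 'ccbb': ·  [P3 ends]
  n11 'cb': b→12
  n12 'cbb': ·  [P5 ends]

Failure links (BFS by depth):
  n1('b'): parent n0 fail=0; on 'b' 0 → fail=0;  out {4}∪∅={4}
  n3('c'): parent n0 fail=0; on 'c' 0 → fail=0;  out ∅∪∅=∅
  n2('bc'): parent n1 fail=0; on 'c' 0 → fail=3;  out {0}∪∅={0}
  n4('cc'): parent n3 fail=0; on 'c' 0 → fail=3;  out ∅∪∅=∅
  n8('bb'): parent n1 fail=0; on 'b' 0 → fail=1;  out {2}∪{4}={2,4}
  n11('cb'): parent n3 fail=0; on 'b' 0 → fail=1;  out ∅∪{4}={4}
  n5('ccc'): parent n4 fail=3; on 'c' 3 → fail=4;  out ∅∪∅=∅
  n9('ccb'): parent n4 fail=3; on 'b' 3 → fail=11;  out ∅∪{4}={4}
  n12('cbb'): parent n11 fail=1; on 'b' 1 → fail=8;  out {5}∪{2,4}={2,4,5}
  n6('cccb'): parent n5 fail=4; on 'b' 4 → fail=9;  out ∅∪{4}={4}
  n10('ccbb'): parent n9 fail=11; on 'b' 11 → fail=12;  out {3}∪{2,4,5}={2,3,4,5}
  n7('cccbb'): parent n6 fail=9; on 'b' 9 → fail=10;  out {1}∪{2,3,4,5}={1,2,3,4,5}

Run:
[0] read 'b'  n0⇒n1  → match P4@[0:0]
[1] read 'b'  n1⇒n8  → match P2@[0:1],P4@[1:1]
[2] read 'b'  n8⇒n8 (fail-walked)  → match P2@[1:2],P4@[2:2]
[3] read 'b'  n8⇒n8 (fail-walked)  → match P2@[2:3],P4@[3:3]
[4] read 'c'  n8⇒n2 (fail-walked)  → match P0@[3:4]
[5] read 'c'  n2⇒n4 (fail-walked)
[6] read 'b'  n4⇒n9  → match P4@[6:6]
[7] read 'b'  n9⇒n10  → match P2@[6:7],P3@[4:7],P4@[7:7],P5@[5:7]
[8] read 'a'  n10⇒n0 (fail-walked)
[9] read 'b'  n0⇒n1  → match P4@[9:9]
[10] read 'a'  n1⇒n0 (fail-walked)
[11] read 'c'  n0⇒n3
[12] read 'b'  n3⇒n11  → match P4@[12:12]
[13] read 'b'  n11⇒n12  → match P2@[12:13],P4@[13:13],P5@[11:13]
[14] read 'c'  n12⇒n2 (fail-walked)  → match P0@[13:14]
[15] read 'c'  n2⇒n4 (fail-walked)
[16] read 'b'  n4⇒n9  → match P4@[16:16]
[17] read 'c'  n9⇒n2 (fail-walked)  → match P0@[16:17]
[18] read 'c'  n2⇒n4 (fail-walked)
[19] read 'c'  n4⇒n5
[20] read 'c'  n5⇒n5 (fail-walked)
[21] read 'b'  n5⇒n6  → match P4@[21:21]
[22] read 'b'  n6⇒n7  → match P1@[18:22],P2@[21:22],P3@[19:22],P4@[22:22],P5@[20:22]
[23] read 'a'  n7⇒n0 (fail-walked)
[24] read 'c'  n0⇒n3
[25] read 'a'  n3⇒n0 (fail-walked)
[26] read 'b'  n0⇒n1  → match P4@[26:26]
[27] read 'b'  n1⇒n8  → match P2@[26:27],P4@[27:27]
[28] read 'b'  n8⇒n8 (fail-walked)  → match P2@[27:28],P4@[28:28]
[29] read 'c'  n8⇒n2 (fail-walked)  → match P0@[28:29]
[30] read 'b'  n2⇒n11 (fail-walked)  → match P4@[30:30]
[31] read 'b'  n11⇒n12  → match P2@[30:31],P4@[31:31],P5@[29:31]
[32] read 'c'  n12⇒n2 (fail-walked)  → match P0@[31:32]
[33] read 'c'  n2⇒n4 (fail-walked)
[34] read 'c'  n4⇒n5
[35] read 'b'  n5⇒n6  → match P4@[35:35]
[36] read 'a'  n6⇒n0 (fail-walked)

All matches (sorted): [[0,4],[1,2],[1,4],[2,2],[2,4],[3,2],[3,4],[4,0],[6,4],[7,2],[7,3],[7,4],[7,5],[9,4],[12,4],[13,2],[13,4],[13,5],[14,0],[16,4],[17,0],[21,4],[22,1],[22,2],[22,3],[22,4],[22,5],[26,4],[27,2],[27,4],[28,2],[28,4],[29,0],[30,4],[31,2],[31,4],[31,5],[32,0],[35,4]]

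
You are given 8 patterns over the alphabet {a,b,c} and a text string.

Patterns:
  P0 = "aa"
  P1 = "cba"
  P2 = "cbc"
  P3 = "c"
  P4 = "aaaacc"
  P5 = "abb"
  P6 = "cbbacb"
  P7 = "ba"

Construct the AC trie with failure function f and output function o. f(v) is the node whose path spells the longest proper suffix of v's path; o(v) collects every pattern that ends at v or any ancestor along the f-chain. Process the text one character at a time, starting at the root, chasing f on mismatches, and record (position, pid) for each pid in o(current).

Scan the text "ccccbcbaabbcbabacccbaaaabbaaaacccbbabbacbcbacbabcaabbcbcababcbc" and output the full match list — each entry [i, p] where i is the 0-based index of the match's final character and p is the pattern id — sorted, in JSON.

Construct AC machine:
Trie nodes:
  0='ε' goto a→1 b→17 c→3
  1='a' goto a→2 b→11
  2='aa' goto a→7  ←P0
  3='c' goto b→4  ←P3
  4='cb' goto a→5 b→13 c→6
  5='cba' goto ·  ←P1
  6='cbc' goto ·  ←P2
  7='aaa' goto a→8
  8='aaaa' goto c→9
  9='aaaac' goto c→10
  10='aaaacc' goto ·  ←P4
  11='ab' goto b→12
  12='abb' goto ·  ←P5
  13='cbb' goto a→14
  14='cbba' goto c→15
  15='cbbac' goto b→16
  16='cbbacb' goto ·  ←P6
  17='b' goto a→18
  18='ba' goto ·  ←P7

Failure links (BFS by depth):
  fail(1) 'a': from fail(0)=0 chase 'a': 0 ⇒ 0;  out=∅∪out(0)=∅
  fail(3) 'c': from fail(0)=0 chase 'c': 0 ⇒ 0;  out={3}∪out(0)={3}
  fail(17) 'b': from fail(0)=0 chase 'b': 0 ⇒ 0;  out=∅∪out(0)=∅
  fail(2) 'aa': from fail(1)=0 chase 'a': 0 ⇒ 1;  out={0}∪out(1)={0}
  fail(4) 'cb': from fail(3)=0 chase 'b': 0 ⇒ 17;  out=∅∪out(17)=∅
  fail(11) 'ab': from fail(1)=0 chase 'b': 0 ⇒ 17;  out=∅∪out(17)=∅
  fail(18) 'ba': from fail(17)=0 chase 'a': 0 ⇒ 1;  out={7}∪out(1)={7}
  fail(5) 'cba': from fail(4)=17 chase 'a': 17 ⇒ 18;  out={1}∪out(18)={1,7}
  fail(6) 'cbc': from fail(4)=17 chase 'c': 17→0 ⇒ 3;  out={2}∪out(3)={2,3}
  fail(7) 'aaa': from fail(2)=1 chase 'a': 1 ⇒ 2;  out=∅∪out(2)={0}
  fail(12) 'abb': from fail(11)=17 chase 'b': 17→0 ⇒ 17;  out={5}∪out(17)={5}
  fail(13) 'cbb': from fail(4)=17 chase 'b': 17→0 ⇒ 17;  out=∅∪out(17)=∅
  fail(8) 'aaaa': from fail(7)=2 chase 'a': 2 ⇒ 7;  out=∅∪out(7)={0}
  fail(14) 'cbba': from fail(13)=17 chase 'a': 17 ⇒ 18;  out=∅∪out(18)={7}
  fail(9) 'aaaac': from fail(8)=7 chase 'c': 7→2→1→0 ⇒ 3;  out=∅∪out(3)={3}
  fail(15) 'cbbac': from fail(14)=18 chase 'c': 18→1→0 ⇒ 3;  out=∅∪out(3)={3}
  fail(10) 'aaaacc': from fail(9)=3 chase 'c': 3→0 ⇒ 3;  out={4}∪out(3)={3,4}
  fail(16) 'cbbacb': from fail(15)=3 chase 'b': 3 ⇒ 4;  out={6}∪out(4)={6}

Run:
i=0 'c': node 0→3  emit P3@[0:0]
i=1 'c': node 3→3 (via fail)  emit P3@[1:1]
i=2 'c': node 3→3 (via fail)  emit P3@[2:2]
i=3 'c': node 3→3 (via fail)  emit P3@[3:3]
i=4 'b': node 3→4
i=5 'c': node 4→6  emit P2@[3:5],P3@[5:5]
i=6 'b': node 6→4 (via fail)
i=7 'a': node 4→5  emit P1@[5:7],P7@[6:7]
i=8 'a': node 5→2 (via fail)  emit P0@[7:8]
i=9 'b': node 2→11 (via fail)
i=10 'b': node 11→12  emit P5@[8:10]
i=11 'c': node 12→3 (via fail)  emit P3@[11:11]
i=12 'b': node 3→4
i=13 'a': node 4→5  emit P1@[11:13],P7@[12:13]
i=14 'b': node 5→11 (via fail)
i=15 'a': node 11→18 (via fail)  emit P7@[14:15]
i=16 'c': node 18→3 (via fail)  emit P3@[16:16]
i=17 'c': node 3→3 (via fail)  emit P3@[17:17]
i=18 'c': node 3→3 (via fail)  emit P3@[18:18]
i=19 'b': node 3→4
i=20 'a': node 4→5  emit P1@[18:20],P7@[19:20]
i=21 'a': node 5→2 (via fail)  emit P0@[20:21]
i=22 'a': node 2→7  emit P0@[21:22]
i=23 'a': node 7→8  emit P0@[22:23]
i=24 'b': node 8→11 (via fail)
i=25 'b': node 11→12  emit P5@[23:25]
i=26 'a': node 12→18 (via fail)  emit P7@[25:26]
i=27 'a': node 18→2 (via fail)  emit P0@[26:27]
i=28 'a': node 2→7  emit P0@[27:28]
i=29 'a': node 7→8  emit P0@[28:29]
i=30 'c': node 8→9  emit P3@[30:30]
i=31 'c': node 9→10  emit P3@[31:31],P4@[26:31]
i=32 'c': node 10→3 (via fail)  emit P3@[32:32]
i=33 'b': node 3→4
i=34 'b': node 4→13
i=35 'a': node 13→14  emit P7@[34:35]
i=36 'b': node 14→11 (via fail)
i=37 'b': node 11→12  emit P5@[35:37]
i=38 'a': node 12→18 (via fail)  emit P7@[37:38]
i=39 'c': node 18→3 (via fail)  emit P3@[39:39]
i=40 'b': node 3→4
i=41 'c': node 4→6  emit P2@[39:41],P3@[41:41]
i=42 'b': node 6→4 (via fail)
i=43 'a': node 4→5  emit P1@[41:43],P7@[42:43]
i=44 'c': node 5→3 (via fail)  emit P3@[44:44]
i=45 'b': node 3→4
i=46 'a': node 4→5  emit P1@[44:46],P7@[45:46]
i=47 'b': node 5→11 (via fail)
i=48 'c': node 11→3 (via fail)  emit P3@[48:48]
i=49 'a': node 3→1 (via fail)
i=50 'a': node 1→2  emit P0@[49:50]
i=51 'b': node 2→11 (via fail)
i=52 'b': node 11→12  emit P5@[50:52]
i=53 'c': node 12→3 (via fail)  emit P3@[53:53]
i=54 'b': node 3→4
i=55 'c': node 4→6  emit P2@[53:55],P3@[55:55]
i=56 'a': node 6→1 (via fail)
i=57 'b': node 1→11
i=58 'a': node 11→18 (via fail)  emit P7@[57:58]
i=59 'b': node 18→11 (via fail)
i=60 'c': node 11→3 (via fail)  emit P3@[60:60]
i=61 'b': node 3→4
i=62 'c': node 4→6  emit P2@[60:62],P3@[62:62]

Result: [[0,3],[1,3],[2,3],[3,3],[5,2],[5,3],[7,1],[7,7],[8,0],[10,5],[11,3],[13,1],[13,7],[15,7],[16,3],[17,3],[18,3],[20,1],[20,7],[21,0],[22,0],[23,0],[25,5],[26,7],[27,0],[28,0],[29,0],[30,3],[31,3],[31,4],[32,3],[35,7],[37,5],[38,7],[39,3],[41,2],[41,3],[43,1],[43,7],[44,3],[46,1],[46,7],[48,3],[50,0],[52,5],[53,3],[55,2],[55,3],[58,7],[60,3],[62,2],[62,3]]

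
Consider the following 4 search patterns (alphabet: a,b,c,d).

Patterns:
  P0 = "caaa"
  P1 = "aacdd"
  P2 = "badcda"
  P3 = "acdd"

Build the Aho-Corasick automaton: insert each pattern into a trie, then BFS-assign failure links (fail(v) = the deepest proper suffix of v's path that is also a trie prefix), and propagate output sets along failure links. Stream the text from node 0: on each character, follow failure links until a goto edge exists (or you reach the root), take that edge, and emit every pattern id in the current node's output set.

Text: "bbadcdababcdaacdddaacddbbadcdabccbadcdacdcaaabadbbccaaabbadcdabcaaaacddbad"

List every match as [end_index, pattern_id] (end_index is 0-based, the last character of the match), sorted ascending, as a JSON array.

Build:
Trie nodes:
  0='ε' goto a→5 b→10 c→1
  1='c' goto a→2
  2='ca' goto a→3
  3='caa' goto a→4
  4='caaa' goto ·  ←P0
  5='a' goto a→6 c→16
  6='aa' goto c→7
  7='aac' goto d→8
  8='aacd' goto d→9
  9='aacdd' goto ·  ←P1
  10='b' goto a→11
  11='ba' goto d→12
  12='bad' goto c→13
  13='badc' goto d→14
  14='badcd' goto a→15
  15='badcda' goto ·  ←P2
  16='ac' goto d→17
  17='acd' goto d→18
  18='acdd' goto ·  ←P3

Failure links (BFS by depth):
  fail(1) 'c': from fail(0)=0 chase 'c': 0 ⇒ 0;  out=∅∪out(0)=∅
  fail(5) 'a': from fail(0)=0 chase 'a': 0 ⇒ 0;  out=∅∪out(0)=∅
  fail(10) 'b': from fail(0)=0 chase 'b': 0 ⇒ 0;  out=∅∪out(0)=∅
  fail(2) 'ca': from fail(1)=0 chase 'a': 0 ⇒ 5;  out=∅∪out(5)=∅
  fail(6) 'aa': from fail(5)=0 chase 'a': 0 ⇒ 5;  out=∅∪out(5)=∅
  fail(11) 'ba': from fail(10)=0 chase 'a': 0 ⇒ 5;  out=∅∪out(5)=∅
  fail(16) 'ac': from fail(5)=0 chase 'c': 0 ⇒ 1;  out=∅∪out(1)=∅
  fail(3) 'caa': from fail(2)=5 chase 'a': 5 ⇒ 6;  out=∅∪out(6)=∅
  fail(7) 'aac': from fail(6)=5 chase 'c': 5 ⇒ 16;  out=∅∪out(16)=∅
  fail(12) 'bad': from fail(11)=5 chase 'd': 5→0 ⇒ 0;  out=∅∪out(0)=∅
  fail(17) 'acd': from fail(16)=1 chase 'd': 1→0 ⇒ 0;  out=∅∪out(0)=∅
  fail(4) 'caaa': from fail(3)=6 chase 'a': 6→5 ⇒ 6;  out={0}∪out(6)={0}
  fail(8) 'aacd': from fail(7)=16 chase 'd': 16 ⇒ 17;  out=∅∪out(17)=∅
  fail(13) 'badc': from fail(12)=0 chase 'c': 0 ⇒ 1;  out=∅∪out(1)=∅
  fail(18) 'acdd': from fail(17)=0 chase 'd': 0 ⇒ 0;  out={3}∪out(0)={3}
  fail(9) 'aacdd': from fail(8)=17 chase 'd': 17 ⇒ 18;  out={1}∪out(18)={1,3}
  fail(14) 'badcd': from fail(13)=1 chase 'd': 1→0 ⇒ 0;  out=∅∪out(0)=∅
  fail(15) 'badcda': from fail(14)=0 chase 'a': 0 ⇒ 5;  out={2}∪out(5)={2}

Scan:
[0] read 'b'  n0⇒n10
[1] read 'b'  n10⇒n10 ·f
[2] read 'a'  n10⇒n11
[3] read 'd'  n11⇒n12
[4] read 'c'  n12⇒n13
[5] read 'd'  n13⇒n14
[6] read 'a'  n14⇒n15  → match P2@[1:6]
[7] read 'b'  n15⇒n10 ·f
[8] read 'a'  n10⇒n11
[9] read 'b'  n11⇒n10 ·f
[10] read 'c'  n10⇒n1 ·f
[11] read 'd'  n1⇒n0 ·f
[12] read 'a'  n0⇒n5
[13] read 'a'  n5⇒n6
[14] read 'c'  n6⇒n7
[15] read 'd'  n7⇒n8
[16] read 'd'  n8⇒n9  → match P1@[12:16],P3@[13:16]
[17] read 'd'  n9⇒n0 ·f
[18] read 'a'  n0⇒n5
[19] read 'a'  n5⇒n6
[20] read 'c'  n6⇒n7
[21] read 'd'  n7⇒n8
[22] read 'd'  n8⇒n9  → match P1@[18:22],P3@[19:22]
[23] read 'b'  n9⇒n10 ·f
[24] read 'b'  n10⇒n10 ·f
[25] read 'a'  n10⇒n11
[26] read 'd'  n11⇒n12
[27] read 'c'  n12⇒n13
[28] read 'd'  n13⇒n14
[29] read 'a'  n14⇒n15  → match P2@[24:29]
[30] read 'b'  n15⇒n10 ·f
[31] read 'c'  n10⇒n1 ·f
[32] read 'c'  n1⇒n1 ·f
[33] read 'b'  n1⇒n10 ·f
[34] read 'a'  n10⇒n11
[35] read 'd'  n11⇒n12
[36] read 'c'  n12⇒n13
[37] read 'd'  n13⇒n14
[38] read 'a'  n14⇒n15  → match P2@[33:38]
[39] read 'c'  n15⇒n16 ·f
[40] read 'd'  n16⇒n17
[41] read 'c'  n17⇒n1 ·f
[42] read 'a'  n1⇒n2
[43] read 'a'  n2⇒n3
[44] read 'a'  n3⇒n4  → match P0@[41:44]
[45] read 'b'  n4⇒n10 ·f
[46] read 'a'  n10⇒n11
[47] read 'd'  n11⇒n12
[48] read 'b'  n12⇒n10 ·f
[49] read 'b'  n10⇒n10 ·f
[50] read 'c'  n10⇒n1 ·f
[51] read 'c'  n1⇒n1 ·f
[52] read 'a'  n1⇒n2
[53] read 'a'  n2⇒n3
[54] read 'a'  n3⇒n4  → match P0@[51:54]
[55] read 'b'  n4⇒n10 ·f
[56] read 'b'  n10⇒n10 ·f
[57] read 'a'  n10⇒n11
[58] read 'd'  n11⇒n12
[59] read 'c'  n12⇒n13
[60] read 'd'  n13⇒n14
[61] read 'a'  n14⇒n15  → match P2@[56:61]
[62] read 'b'  n15⇒n10 ·f
[63] read 'c'  n10⇒n1 ·f
[64] read 'a'  n1⇒n2
[65] read 'a'  n2⇒n3
[66] read 'a'  n3⇒n4  → match P0@[63:66]
[67] read 'a'  n4⇒n6 ·f
[68] read 'c'  n6⇒n7
[69] read 'd'  n7⇒n8
[70] read 'd'  n8⇒n9  → match P1@[66:70],P3@[67:70]
[71] read 'b'  n9⇒n10 ·f
[72] read 'a'  n10⇒n11
[73] read 'd'  n11⇒n12

All matches (sorted): [[6,2],[16,1],[16,3],[22,1],[22,3],[29,2],[38,2],[44,0],[54,0],[61,2],[66,0],[70,1],[70,3]]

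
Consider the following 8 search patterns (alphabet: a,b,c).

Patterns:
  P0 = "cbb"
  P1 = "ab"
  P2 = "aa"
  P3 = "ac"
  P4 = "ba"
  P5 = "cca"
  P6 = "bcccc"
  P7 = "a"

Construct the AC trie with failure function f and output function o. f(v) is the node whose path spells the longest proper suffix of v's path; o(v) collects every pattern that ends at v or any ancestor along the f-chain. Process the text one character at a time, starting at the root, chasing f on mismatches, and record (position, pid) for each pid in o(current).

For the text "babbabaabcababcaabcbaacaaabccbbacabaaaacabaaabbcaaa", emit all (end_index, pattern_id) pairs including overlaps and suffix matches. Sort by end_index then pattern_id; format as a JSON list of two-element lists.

Build:
Trie (insert patterns):
  0='ε' goto a→4 b→8 c→1
  1='c' goto b→2 c→10
  2='cb' goto b→3
  3='cbb' goto ·  ←P0
  4='a' goto a→6 b→5 c→7  ←P7
  5='ab' goto ·  ←P1
  6='aa' goto ·  ←P2
  7='ac' goto ·  ←P3
  8='b' goto a→9 c→12
  9='ba' goto ·  ←P4
  10='cc' goto a→11
  11='cca' goto ·  ←P5
  12='bc' goto c→13
  13='bcc' goto c→14
  14='bccc' goto c→15
  15='bcccc' goto ·  ←P6

BFS fail/out derivation:
  fail(1) 'c': from fail(0)=0 chase 'c': 0 ⇒ 0;  out=∅∪out(0)=∅
  fail(4) 'a': from fail(0)=0 chase 'a': 0 ⇒ 0;  out={7}∪out(0)={7}
  fail(8) 'b': from fail(0)=0 chase 'b': 0 ⇒ 0;  out=∅∪out(0)=∅
  fail(2) 'cb': from fail(1)=0 chase 'b': 0 ⇒ 8;  out=∅∪out(8)=∅
  fail(5) 'ab': from fail(4)=0 chase 'b': 0 ⇒ 8;  out={1}∪out(8)={1}
  fail(6) 'aa': from fail(4)=0 chase 'a': 0 ⇒ 4;  out={2}∪out(4)={2,7}
  fail(7) 'ac': from fail(4)=0 chase 'c': 0 ⇒ 1;  out={3}∪out(1)={3}
  fail(9) 'ba': from fail(8)=0 chase 'a': 0 ⇒ 4;  out={4}∪out(4)={4,7}
  fail(10) 'cc': from fail(1)=0 chase 'c': 0 ⇒ 1;  out=∅∪out(1)=∅
  fail(12) 'bc': from fail(8)=0 chase 'c': 0 ⇒ 1;  out=∅∪out(1)=∅
  fail(3) 'cbb': from fail(2)=8 chase 'b': 8→0 ⇒ 8;  out={0}∪out(8)={0}
  fail(11) 'cca': from fail(10)=1 chase 'a': 1→0 ⇒ 4;  out={5}∪out(4)={5,7}
  fail(13) 'bcc': from fail(12)=1 chase 'c': 1 ⇒ 10;  out=∅∪out(10)=∅
  fail(14) 'bccc': from fail(13)=10 chase 'c': 10→1 ⇒ 10;  out=∅∪out(10)=∅
  fail(15) 'bcccc': from fail(14)=10 chase 'c': 10→1 ⇒ 10;  out={6}∪out(10)={6}

Text stream:
i=0 'b': node 0→8
i=1 'a': node 8→9  emit P4@[0:1],P7@[1:1]
i=2 'b': node 9→5 (via fail)  emit P1@[1:2]
i=3 'b': node 5→8 (via fail)
i=4 'a': node 8→9  emit P4@[3:4],P7@[4:4]
i=5 'b': node 9→5 (via fail)  emit P1@[4:5]
i=6 'a': node 5→9 (via fail)  emit P4@[5:6],P7@[6:6]
i=7 'a': node 9→6 (via fail)  emit P2@[6:7],P7@[7:7]
i=8 'b': node 6→5 (via fail)  emit P1@[7:8]
i=9 'c': node 5→12 (via fail)
i=10 'a': node 12→4 (via fail)  emit P7@[10:10]
i=11 'b': node 4→5  emit P1@[10:11]
i=12 'a': node 5→9 (via fail)  emit P4@[11:12],P7@[12:12]
i=13 'b': node 9→5 (via fail)  emit P1@[12:13]
i=14 'c': node 5→12 (via fail)
i=15 'a': node 12→4 (via fail)  emit P7@[15:15]
i=16 'a': node 4→6  emit P2@[15:16],P7@[16:16]
i=17 'b': node 6→5 (via fail)  emit P1@[16:17]
i=18 'c': node 5→12 (via fail)
i=19 'b': node 12→2 (via fail)
i=20 'a': node 2→9 (via fail)  emit P4@[19:20],P7@[20:20]
i=21 'a': node 9→6 (via fail)  emit P2@[20:21],P7@[21:21]
i=22 'c': node 6→7 (via fail)  emit P3@[21:22]
i=23 'a': node 7→4 (via fail)  emit P7@[23:23]
i=24 'a': node 4→6  emit P2@[23:24],P7@[24:24]
i=25 'a': node 6→6 (via fail)  emit P2@[24:25],P7@[25:25]
i=26 'b': node 6→5 (via fail)  emit P1@[25:26]
i=27 'c': node 5→12 (via fail)
i=28 'c': node 12→13
i=29 'b': node 13→2 (via fail)
i=30 'b': node 2→3  emit P0@[28:30]
i=31 'a': node 3→9 (via fail)  emit P4@[30:31],P7@[31:31]
i=32 'c': node 9→7 (via fail)  emit P3@[31:32]
i=33 'a': node 7→4 (via fail)  emit P7@[33:33]
i=34 'b': node 4→5  emit P1@[33:34]
i=35 'a': node 5→9 (via fail)  emit P4@[34:35],P7@[35:35]
i=36 'a': node 9→6 (via fail)  emit P2@[35:36],P7@[36:36]
i=37 'a': node 6→6 (via fail)  emit P2@[36:37],P7@[37:37]
i=38 'a': node 6→6 (via fail)  emit P2@[37:38],P7@[38:38]
i=39 'c': node 6→7 (via fail)  emit P3@[38:39]
i=40 'a': node 7→4 (via fail)  emit P7@[40:40]
i=41 'b': node 4→5  emit P1@[40:41]
i=42 'a': node 5→9 (via fail)  emit P4@[41:42],P7@[42:42]
i=43 'a': node 9→6 (via fail)  emit P2@[42:43],P7@[43:43]
i=44 'a': node 6→6 (via fail)  emit P2@[43:44],P7@[44:44]
i=45 'b': node 6→5 (via fail)  emit P1@[44:45]
i=46 'b': node 5→8 (via fail)
i=47 'c': node 8→12
i=48 'a': node 12→4 (via fail)  emit P7@[48:48]
i=49 'a': node 4→6  emit P2@[48:49],P7@[49:49]
i=50 'a': node 6→6 (via fail)  emit P2@[49:50],P7@[50:50]

All matches (sorted): [[1,4],[1,7],[2,1],[4,4],[4,7],[5,1],[6,4],[6,7],[7,2],[7,7],[8,1],[10,7],[11,1],[12,4],[12,7],[13,1],[15,7],[16,2],[16,7],[17,1],[20,4],[20,7],[21,2],[21,7],[22,3],[23,7],[24,2],[24,7],[25,2],[25,7],[26,1],[30,0],[31,4],[31,7],[32,3],[33,7],[34,1],[35,4],[35,7],[36,2],[36,7],[37,2],[37,7],[38,2],[38,7],[39,3],[40,7],[41,1],[42,4],[42,7],[43,2],[43,7],[44,2],[44,7],[45,1],[48,7],[49,2],[49,7],[50,2],[50,7]]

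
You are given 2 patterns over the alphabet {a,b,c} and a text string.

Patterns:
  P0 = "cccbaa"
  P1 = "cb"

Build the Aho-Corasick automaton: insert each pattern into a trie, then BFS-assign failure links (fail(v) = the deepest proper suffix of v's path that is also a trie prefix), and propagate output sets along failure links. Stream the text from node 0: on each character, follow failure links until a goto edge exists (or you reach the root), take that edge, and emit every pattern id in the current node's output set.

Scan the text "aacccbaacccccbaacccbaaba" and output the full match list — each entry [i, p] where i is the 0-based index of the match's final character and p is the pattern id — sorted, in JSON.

Build automaton:
Trie (insert patterns):
  n0 'ε': c→1
  n1 'c': b→7 c→2
  n2 'cc': c→3
  n3 'ccc': b→4
  n4 'cccb': a→5
  n5 'cccba': a→6
  n6 'cccbaa': ·  ←P0
  n7 'cb': ·  ←P1

BFS fail/out derivation:
  n1('c'): parent n0 fail=0; on 'c' 0 → fail=0;  out ∅∪∅=∅
  n2('cc'): parent n1 fail=0; on 'c' 0 → fail=1;  out ∅∪∅=∅
  n7('cb'): parent n1 fail=0; on 'b' 0 → fail=0;  out {1}∪∅={1}
  n3('ccc'): parent n2 fail=1; on 'c' 1 → fail=2;  out ∅∪∅=∅
  n4('cccb'): parent n3 fail=2; on 'b' 2→1 → fail=7;  out ∅∪{1}={1}
  n5('cccba'): parent n4 fail=7; on 'a' 7→0 → fail=0;  out ∅∪∅=∅
  n6('cccbaa'): parent n5 fail=0; on 'a' 0 → fail=0;  out {0}∪∅={0}

Text stream:
[0] read 'a'  n0⇒n0
[1] read 'a'  n0⇒n0
[2] read 'c'  n0⇒n1
[3] read 'c'  n1⇒n2
[4] read 'c'  n2⇒n3
[5] read 'b'  n3⇒n4  → match P1@[4:5]
[6] read 'a'  n4⇒n5
[7] read 'a'  n5⇒n6  → match P0@[2:7]
[8] read 'c'  n6⇒n1 (fail-walked)
[9] read 'c'  n1⇒n2
[10] read 'c'  n2⇒n3
[11] read 'c'  n3⇒n3 (fail-walked)
[12] read 'c'  n3⇒n3 (fail-walked)
[13] read 'b'  n3⇒n4  → match P1@[12:13]
[14] read 'a'  n4⇒n5
[15] read 'a'  n5⇒n6  → match P0@[10:15]
[16] read 'c'  n6⇒n1 (fail-walked)
[17] read 'c'  n1⇒n2
[18] read 'c'  n2⇒n3
[19] read 'b'  n3⇒n4  → match P1@[18:19]
[20] read 'a'  n4⇒n5
[21] read 'a'  n5⇒n6  → match P0@[16:21]
[22] read 'b'  n6⇒n0 (fail-walked)
[23] read 'a'  n0⇒n0

Result: [[5,1],[7,0],[13,1],[15,0],[19,1],[21,0]]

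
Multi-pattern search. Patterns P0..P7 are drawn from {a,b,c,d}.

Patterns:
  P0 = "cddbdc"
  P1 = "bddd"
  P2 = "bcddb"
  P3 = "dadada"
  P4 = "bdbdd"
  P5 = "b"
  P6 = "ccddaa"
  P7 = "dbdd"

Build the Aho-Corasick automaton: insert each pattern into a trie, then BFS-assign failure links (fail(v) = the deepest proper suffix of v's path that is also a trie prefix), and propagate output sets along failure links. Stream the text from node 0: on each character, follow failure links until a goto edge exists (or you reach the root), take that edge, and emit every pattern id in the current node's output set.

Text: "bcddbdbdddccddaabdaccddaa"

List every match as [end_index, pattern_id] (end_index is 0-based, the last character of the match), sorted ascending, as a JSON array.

Construct AC machine:
Trie (insert patterns):
  0='ε' goto b→7 c→1 d→15
  1='c' goto c→24 d→2
  2='cd' goto d→3
  3='cdd' goto b→4
  4='cddb' goto d→5
  5='cddbd' goto c→6
  6='cddbdc' goto ·  ←P0
  7='b' goto c→11 d→8  ←P5
  8='bd' goto b→21 d→9
  9='bdd' goto d→10
  10='bddd' goto ·  ←P1
  11='bc' goto d→12
  12='bcd' goto d→13
  13='bcdd' goto b→14
  14='bcddb' goto ·  ←P2
  15='d' goto a→16 b→29
  16='da' goto d→17
  17='dad' goto a→18
  18='dada' goto d→19
  19='dadad' goto a→20
  20='dadada' goto ·  ←P3
  21='bdb' goto d→22
  22='bdbd' goto d→23
  23='bdbdd' goto ·  ←P4
  24='cc' goto d→25
  25='ccd' goto d→26
  26='ccdd' goto a→27
  27='ccdda' goto a→28
  28='ccddaa' goto ·  ←P6
  29='db' goto d→30
  30='dbd' goto d→31
  31='dbdd' goto ·  ←P7

Failure links (BFS by depth):
  n1('c'): parent n0 fail=0; on 'c' 0 → fail=0;  out ∅∪∅=∅
  n7('b'): parent n0 fail=0; on 'b' 0 → fail=0;  out {5}∪∅={5}
  n15('d'): parent n0 fail=0; on 'd' 0 → fail=0;  out ∅∪∅=∅
  n2('cd'): parent n1 fail=0; on 'd' 0 → fail=15;  out ∅∪∅=∅
  n8('bd'): parent n7 fail=0; on 'd' 0 → fail=15;  out ∅∪∅=∅
  n11('bc'): parent n7 fail=0; on 'c' 0 → fail=1;  out ∅∪∅=∅
  n16('da'): parent n15 fail=0; on 'a' 0 → fail=0;  out ∅∪∅=∅
  n24('cc'): parent n1 fail=0; on 'c' 0 → fail=1;  out ∅∪∅=∅
  n29('db'): parent n15 fail=0; on 'b' 0 → fail=7;  out ∅∪{5}={5}
  n3('cdd'): parent n2 fail=15; on 'd' 15→0 → fail=15;  out ∅∪∅=∅
  n9('bdd'): parent n8 fail=15; on 'd' 15→0 → fail=15;  out ∅∪∅=∅
  n12('bcd'): parent n11 fail=1; on 'd' 1 → fail=2;  out ∅∪∅=∅
  n17('dad'): parent n16 fail=0; on 'd' 0 → fail=15;  out ∅∪∅=∅
  n21('bdb'): parent n8 fail=15; on 'b' 15 → fail=29;  out ∅∪{5}={5}
  n25('ccd'): parent n24 fail=1; on 'd' 1 → fail=2;  out ∅∪∅=∅
  n30('dbd'): parent n29 fail=7; on 'd' 7 → fail=8;  out ∅∪∅=∅
  n4('cddb'): parent n3 fail=15; on 'b' 15 → fail=29;  out ∅∪{5}={5}
  n10('bddd'): parent n9 fail=15; on 'd' 15→0 → fail=15;  out {1}∪∅={1}
  n13('bcdd'): parent n12 fail=2; on 'd' 2 → fail=3;  out ∅∪∅=∅
  n18('dada'): parent n17 fail=15; on 'a' 15 → fail=16;  out ∅∪∅=∅
  n22('bdbd'): parent n21 fail=29; on 'd' 29 → fail=30;  out ∅∪∅=∅
  n26('ccdd'): parent n25 fail=2; on 'd' 2 → fail=3;  out ∅∪∅=∅
  n31('dbdd'): parent n30 fail=8; on 'd' 8 → fail=9;  out {7}∪∅={7}
  n5('cddbd'): parent n4 fail=29; on 'd' 29 → fail=30;  out ∅∪∅=∅
  n14('bcddb'): parent n13 fail=3; on 'b' 3 → fail=4;  out {2}∪{5}={2,5}
  n19('dadad'): parent n18 fail=16; on 'd' 16 → fail=17;  out ∅∪∅=∅
  n23('bdbdd'): parent n22 fail=30; on 'd' 30 → fail=31;  out {4}∪{7}={4,7}
  n27('ccdda'): parent n26 fail=3; on 'a' 3→15 → fail=16;  out ∅∪∅=∅
  n6('cddbdc'): parent n5 fail=30; on 'c' 30→8→15→0 → fail=1;  out {0}∪∅={0}
  n20('dadada'): parent n19 fail=17; on 'a' 17 → fail=18;  out {3}∪∅={3}
  n28('ccddaa'): parent n27 fail=16; on 'a' 16→0 → fail=0;  out {6}∪∅={6}

Text stream:
i=0 'b': node 0→7  → match P5@[0:0]
i=1 'c': node 7→11
i=2 'd': node 11→12
i=3 'd': node 12→13
i=4 'b': node 13→14  → match P2@[0:4],P5@[4:4]
i=5 'd': node 14→5 (fail-walked)
i=6 'b': node 5→21 (fail-walked)  → match P5@[6:6]
i=7 'd': node 21→22
i=8 'd': node 22→23  → match P4@[4:8],P7@[5:8]
i=9 'd': node 23→10 (fail-walked)  → match P1@[6:9]
i=10 'c': node 10→1 (fail-walked)
i=11 'c': node 1→24
i=12 'd': node 24→25
i=13 'd': node 25→26
i=14 'a': node 26→27
i=15 'a': node 27→28  → match P6@[10:15]
i=16 'b': node 28→7 (fail-walked)  → match P5@[16:16]
i=17 'd': node 7→8
i=18 'a': node 8→16 (fail-walked)
i=19 'c': node 16→1 (fail-walked)
i=20 'c': node 1→24
i=21 'd': node 24→25
i=22 'd': node 25→26
i=23 'a': node 26→27
i=24 'a': node 27→28  → match P6@[19:24]

Matches: [[0,5],[4,2],[4,5],[6,5],[8,4],[8,7],[9,1],[15,6],[16,5],[24,6]]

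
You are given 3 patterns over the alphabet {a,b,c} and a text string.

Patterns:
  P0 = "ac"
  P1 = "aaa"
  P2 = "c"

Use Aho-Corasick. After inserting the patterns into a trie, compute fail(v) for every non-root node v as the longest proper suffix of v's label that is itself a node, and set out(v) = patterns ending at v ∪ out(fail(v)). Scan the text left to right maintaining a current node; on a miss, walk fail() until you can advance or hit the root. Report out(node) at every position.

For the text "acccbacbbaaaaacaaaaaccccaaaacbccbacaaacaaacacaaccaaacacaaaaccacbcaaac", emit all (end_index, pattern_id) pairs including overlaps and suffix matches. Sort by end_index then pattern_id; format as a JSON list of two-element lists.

Build:
Trie nodes:
  n0 'ε': a→1 c→5
  n1 'a': a→3 c→2
  n2 'ac': ·  [P0 ends]
  n3 'aa': a→4
  n4 'aaa': ·  [P1 ends]
  n5 'c': ·  [P2 ends]

Failure links (BFS by depth):
  n1('a'): parent n0 fail=0; on 'a' 0 → fail=0;  out ∅∪∅=∅
  n5('c'): parent n0 fail=0; on 'c' 0 → fail=0;  out {2}∪∅={2}
  n2('ac'): parent n1 fail=0; on 'c' 0 → fail=5;  out {0}∪{2}={0,2}
  n3('aa'): parent n1 fail=0; on 'a' 0 → fail=1;  out ∅∪∅=∅
  n4('aaa'): parent n3 fail=1; on 'a' 1 → fail=3;  out {1}∪∅={1}

Run:
i=0 'a': node 0→1
i=1 'c': node 1→2  ** P0@[0:1],P2@[1:1]
i=2 'c': node 2→5 ·f  ** P2@[2:2]
i=3 'c': node 5→5 ·f  ** P2@[3:3]
i=4 'b': node 5→0 ·f
i=5 'a': node 0→1
i=6 'c': node 1→2  ** P0@[5:6],P2@[6:6]
i=7 'b': node 2→0 ·f
i=8 'b': node 0→0
i=9 'a': node 0→1
i=10 'a': node 1→3
i=11 'a': node 3→4  ** P1@[9:11]
i=12 'a': node 4→4 ·f  ** P1@[10:12]
i=13 'a': node 4→4 ·f  ** P1@[11:13]
i=14 'c': node 4→2 ·f  ** P0@[13:14],P2@[14:14]
i=15 'a': node 2→1 ·f
i=16 'a': node 1→3
i=17 'a': node 3→4  ** P1@[15:17]
i=18 'a': node 4→4 ·f  ** P1@[16:18]
i=19 'a': node 4→4 ·f  ** P1@[17:19]
i=20 'c': node 4→2 ·f  ** P0@[19:20],P2@[20:20]
i=21 'c': node 2→5 ·f  ** P2@[21:21]
i=22 'c': node 5→5 ·f  ** P2@[22:22]
i=23 'c': node 5→5 ·f  ** P2@[23:23]
i=24 'a': node 5→1 ·f
i=25 'a': node 1→3
i=26 'a': node 3→4  ** P1@[24:26]
i=27 'a': node 4→4 ·f  ** P1@[25:27]
i=28 'c': node 4→2 ·f  ** P0@[27:28],P2@[28:28]
i=29 'b': node 2→0 ·f
i=30 'c': node 0→5  ** P2@[30:30]
i=31 'c': node 5→5 ·f  ** P2@[31:31]
i=32 'b': node 5→0 ·f
i=33 'a': node 0→1
i=34 'c': node 1→2  ** P0@[33:34],P2@[34:34]
i=35 'a': node 2→1 ·f
i=36 'a': node 1→3
i=37 'a': node 3→4  ** P1@[35:37]
i=38 'c': node 4→2 ·f  ** P0@[37:38],P2@[38:38]
i=39 'a': node 2→1 ·f
i=40 'a': node 1→3
i=41 'a': node 3→4  ** P1@[39:41]
i=42 'c': node 4→2 ·f  ** P0@[41:42],P2@[42:42]
i=43 'a': node 2→1 ·f
i=44 'c': node 1→2  ** P0@[43:44],P2@[44:44]
i=45 'a': node 2→1 ·f
i=46 'a': node 1→3
i=47 'c': node 3→2 ·f  ** P0@[46:47],P2@[47:47]
i=48 'c': node 2→5 ·f  ** P2@[48:48]
i=49 'a': node 5→1 ·f
i=50 'a': node 1→3
i=51 'a': node 3→4  ** P1@[49:51]
i=52 'c': node 4→2 ·f  ** P0@[51:52],P2@[52:52]
i=53 'a': node 2→1 ·f
i=54 'c': node 1→2  ** P0@[53:54],P2@[54:54]
i=55 'a': node 2→1 ·f
i=56 'a': node 1→3
i=57 'a': node 3→4  ** P1@[55:57]
i=58 'a': node 4→4 ·f  ** P1@[56:58]
i=59 'c': node 4→2 ·f  ** P0@[58:59],P2@[59:59]
i=60 'c': node 2→5 ·f  ** P2@[60:60]
i=61 'a': node 5→1 ·f
i=62 'c': node 1→2  ** P0@[61:62],P2@[62:62]
i=63 'b': node 2→0 ·f
i=64 'c': node 0→5  ** P2@[64:64]
i=65 'a': node 5→1 ·f
i=66 'a': node 1→3
i=67 'a': node 3→4  ** P1@[65:67]
i=68 'c': node 4→2 ·f  ** P0@[67:68],P2@[68:68]

Matches: [[1,0],[1,2],[2,2],[3,2],[6,0],[6,2],[11,1],[12,1],[13,1],[14,0],[14,2],[17,1],[18,1],[19,1],[20,0],[20,2],[21,2],[22,2],[23,2],[26,1],[27,1],[28,0],[28,2],[30,2],[31,2],[34,0],[34,2],[37,1],[38,0],[38,2],[41,1],[42,0],[42,2],[44,0],[44,2],[47,0],[47,2],[48,2],[51,1],[52,0],[52,2],[54,0],[54,2],[57,1],[58,1],[59,0],[59,2],[60,2],[62,0],[62,2],[64,2],[67,1],[68,0],[68,2]]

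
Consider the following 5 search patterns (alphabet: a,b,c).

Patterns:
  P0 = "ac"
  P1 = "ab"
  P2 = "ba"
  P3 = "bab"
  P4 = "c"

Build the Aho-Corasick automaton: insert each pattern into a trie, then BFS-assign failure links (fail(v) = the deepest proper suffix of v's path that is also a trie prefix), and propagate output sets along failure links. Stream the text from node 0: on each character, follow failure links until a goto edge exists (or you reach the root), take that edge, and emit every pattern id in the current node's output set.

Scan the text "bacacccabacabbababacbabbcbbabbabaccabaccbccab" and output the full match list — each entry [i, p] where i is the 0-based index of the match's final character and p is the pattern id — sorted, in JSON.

Build automaton:
Trie nodes:
  n0 'ε': a→1 b→4 c→7
  n1 'a': b→3 c→2
  n2 'ac': ·  [P0 ends]
  n3 'ab': ·  [P1 ends]
  n4 'b': a→5
  n5 'ba': b→6  [P2 ends]
  n6 'bab': ·  [P3 ends]
  n7 'c': ·  [P4 ends]

Failure links (BFS by depth):
  fail(1) 'a': from fail(0)=0 chase 'a': 0 ⇒ 0;  out=∅∪out(0)=∅
  fail(4) 'b': from fail(0)=0 chase 'b': 0 ⇒ 0;  out=∅∪out(0)=∅
  fail(7) 'c': from fail(0)=0 chase 'c': 0 ⇒ 0;  out={4}∪out(0)={4}
  fail(2) 'ac': from fail(1)=0 chase 'c': 0 ⇒ 7;  out={0}∪out(7)={0,4}
  fail(3) 'ab': from fail(1)=0 chase 'b': 0 ⇒ 4;  out={1}∪out(4)={1}
  fail(5) 'ba': from fail(4)=0 chase 'a': 0 ⇒ 1;  out={2}∪out(1)={2}
  fail(6) 'bab': from fail(5)=1 chase 'b': 1 ⇒ 3;  out={3}∪out(3)={1,3}

Text stream:
i=0 'b': node 0→4
i=1 'a': node 4→5  emit P2@[0:1]
i=2 'c': node 5→2 (fail-walked)  emit P0@[1:2],P4@[2:2]
i=3 'a': node 2→1 (fail-walked)
i=4 'c': node 1→2  emit P0@[3:4],P4@[4:4]
i=5 'c': node 2→7 (fail-walked)  emit P4@[5:5]
i=6 'c': node 7→7 (fail-walked)  emit P4@[6:6]
i=7 'a': node 7→1 (fail-walked)
i=8 'b': node 1→3  emit P1@[7:8]
i=9 'a': node 3→5 (fail-walked)  emit P2@[8:9]
i=10 'c': node 5→2 (fail-walked)  emit P0@[9:10],P4@[10:10]
i=11 'a': node 2→1 (fail-walked)
i=12 'b': node 1→3  emit P1@[11:12]
i=13 'b': node 3→4 (fail-walked)
i=14 'a': node 4→5  emit P2@[13:14]
i=15 'b': node 5→6  emit P1@[14:15],P3@[13:15]
i=16 'a': node 6→5 (fail-walked)  emit P2@[15:16]
i=17 'b': node 5→6  emit P1@[16:17],P3@[15:17]
i=18 'a': node 6→5 (fail-walked)  emit P2@[17:18]
i=19 'c': node 5→2 (fail-walked)  emit P0@[18:19],P4@[19:19]
i=20 'b': node 2→4 (fail-walked)
i=21 'a': node 4→5  emit P2@[20:21]
i=22 'b': node 5→6  emit P1@[21:22],P3@[20:22]
i=23 'b': node 6→4 (fail-walked)
i=24 'c': node 4→7 (fail-walked)  emit P4@[24:24]
i=25 'b': node 7→4 (fail-walked)
i=26 'b': node 4→4 (fail-walked)
i=27 'a': node 4→5  emit P2@[26:27]
i=28 'b': node 5→6  emit P1@[27:28],P3@[26:28]
i=29 'b': node 6→4 (fail-walked)
i=30 'a': node 4→5  emit P2@[29:30]
i=31 'b': node 5→6  emit P1@[30:31],P3@[29:31]
i=32 'a': node 6→5 (fail-walked)  emit P2@[31:32]
i=33 'c': node 5→2 (fail-walked)  emit P0@[32:33],P4@[33:33]
i=34 'c': node 2→7 (fail-walked)  emit P4@[34:34]
i=35 'a': node 7→1 (fail-walked)
i=36 'b': node 1→3  emit P1@[35:36]
i=37 'a': node 3→5 (fail-walked)  emit P2@[36:37]
i=38 'c': node 5→2 (fail-walked)  emit P0@[37:38],P4@[38:38]
i=39 'c': node 2→7 (fail-walked)  emit P4@[39:39]
i=40 'b': node 7→4 (fail-walked)
i=41 'c': node 4→7 (fail-walked)  emit P4@[41:41]
i=42 'c': node 7→7 (fail-walked)  emit P4@[42:42]
i=43 'a': node 7→1 (fail-walked)
i=44 'b': node 1→3  emit P1@[43:44]

Result: [[1,2],[2,0],[2,4],[4,0],[4,4],[5,4],[6,4],[8,1],[9,2],[10,0],[10,4],[12,1],[14,2],[15,1],[15,3],[16,2],[17,1],[17,3],[18,2],[19,0],[19,4],[21,2],[22,1],[22,3],[24,4],[27,2],[28,1],[28,3],[30,2],[31,1],[31,3],[32,2],[33,0],[33,4],[34,4],[36,1],[37,2],[38,0],[38,4],[39,4],[41,4],[42,4],[44,1]]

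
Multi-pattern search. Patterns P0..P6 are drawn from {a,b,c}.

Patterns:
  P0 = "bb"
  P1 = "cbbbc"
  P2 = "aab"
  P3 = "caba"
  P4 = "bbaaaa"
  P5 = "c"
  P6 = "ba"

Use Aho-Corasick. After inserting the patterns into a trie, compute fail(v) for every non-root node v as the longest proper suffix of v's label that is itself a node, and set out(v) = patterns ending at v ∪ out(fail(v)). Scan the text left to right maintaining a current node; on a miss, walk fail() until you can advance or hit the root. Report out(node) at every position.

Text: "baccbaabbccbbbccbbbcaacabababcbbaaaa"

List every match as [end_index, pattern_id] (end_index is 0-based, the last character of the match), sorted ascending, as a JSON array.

Build automaton:
Trie (insert patterns):
  0='ε' goto a→8 b→1 c→3
  1='b' goto a→18 b→2
  2='bb' goto a→14  [P0 ends]
  3='c' goto a→11 b→4  [P5 ends]
  4='cb' goto b→5
  5='cbb' goto b→6
  6='cbbb' goto c→7
  7='cbbbc' goto ·  [P1 ends]
  8='a' goto a→9
  9='aa' goto b→10
  10='aab' goto ·  [P2 ends]
  11='ca' goto b→12
  12='cab' goto a→13
  13='caba' goto ·  [P3 ends]
  14='bba' goto a→15
  15='bbaa' goto a→16
  16='bbaaa' goto a→17
  17='bbaaaa' goto ·  [P4 ends]
  18='ba' goto ·  [P6 ends]

Failure links (BFS by depth):
  fail(1) 'b': from fail(0)=0 chase 'b': 0 ⇒ 0;  out=∅∪out(0)=∅
  fail(3) 'c': from fail(0)=0 chase 'c': 0 ⇒ 0;  out={5}∪out(0)={5}
  fail(8) 'a': from fail(0)=0 chase 'a': 0 ⇒ 0;  out=∅∪out(0)=∅
  fail(2) 'bb': from fail(1)=0 chase 'b': 0 ⇒ 1;  out={0}∪out(1)={0}
  fail(4) 'cb': from fail(3)=0 chase 'b': 0 ⇒ 1;  out=∅∪out(1)=∅
  fail(9) 'aa': from fail(8)=0 chase 'a': 0 ⇒ 8;  out=∅∪out(8)=∅
  fail(11) 'ca': from fail(3)=0 chase 'a': 0 ⇒ 8;  out=∅∪out(8)=∅
  fail(18) 'ba': from fail(1)=0 chase 'a': 0 ⇒ 8;  out={6}∪out(8)={6}
  fail(5) 'cbb': from fail(4)=1 chase 'b': 1 ⇒ 2;  out=∅∪out(2)={0}
  fail(10) 'aab': from fail(9)=8 chase 'b': 8→0 ⇒ 1;  out={2}∪out(1)={2}
  fail(12) 'cab': from fail(11)=8 chase 'b': 8→0 ⇒ 1;  out=∅∪out(1)=∅
  fail(14) 'bba': from fail(2)=1 chase 'a': 1 ⇒ 18;  out=∅∪out(18)={6}
  fail(6) 'cbbb': from fail(5)=2 chase 'b': 2→1 ⇒ 2;  out=∅∪out(2)={0}
  fail(13) 'caba': from fail(12)=1 chase 'a': 1 ⇒ 18;  out={3}∪out(18)={3,6}
  fail(15) 'bbaa': from fail(14)=18 chase 'a': 18→8 ⇒ 9;  out=∅∪out(9)=∅
  fail(7) 'cbbbc': from fail(6)=2 chase 'c': 2→1→0 ⇒ 3;  out={1}∪out(3)={1,5}
  fail(16) 'bbaaa': from fail(15)=9 chase 'a': 9→8 ⇒ 9;  out=∅∪out(9)=∅
  fail(17) 'bbaaaa': from fail(16)=9 chase 'a': 9→8 ⇒ 9;  out={4}∪out(9)={4}

Run:
[0] read 'b'  n0⇒n1
[1] read 'a'  n1⇒n18  → match P6@[0:1]
[2] read 'c'  n18⇒n3 (via fail)  → match P5@[2:2]
[3] read 'c'  n3⇒n3 (via fail)  → match P5@[3:3]
[4] read 'b'  n3⇒n4
[5] read 'a'  n4⇒n18 (via fail)  → match P6@[4:5]
[6] read 'a'  n18⇒n9 (via fail)
[7] read 'b'  n9⇒n10  → match P2@[5:7]
[8] read 'b'  n10⇒n2 (via fail)  → match P0@[7:8]
[9] read 'c'  n2⇒n3 (via fail)  → match P5@[9:9]
[10] read 'c'  n3⇒n3 (via fail)  → match P5@[10:10]
[11] read 'b'  n3⇒n4
[12] read 'b'  n4⇒n5  → match P0@[11:12]
[13] read 'b'  n5⇒n6  → match P0@[12:13]
[14] read 'c'  n6⇒n7  → match P1@[10:14],P5@[14:14]
[15] read 'c'  n7⇒n3 (via fail)  → match P5@[15:15]
[16] read 'b'  n3⇒n4
[17] read 'b'  n4⇒n5  → match P0@[16:17]
[18] read 'b'  n5⇒n6  → match P0@[17:18]
[19] read 'c'  n6⇒n7  → match P1@[15:19],P5@[19:19]
[20] read 'a'  n7⇒n11 (via fail)
[21] read 'a'  n11⇒n9 (via fail)
[22] read 'c'  n9⇒n3 (via fail)  → match P5@[22:22]
[23] read 'a'  n3⇒n11
[24] read 'b'  n11⇒n12
[25] read 'a'  n12⇒n13  → match P3@[22:25],P6@[24:25]
[26] read 'b'  n13⇒n1 (via fail)
[27] read 'a'  n1⇒n18  → match P6@[26:27]
[28] read 'b'  n18⇒n1 (via fail)
[29] read 'c'  n1⇒n3 (via fail)  → match P5@[29:29]
[30] read 'b'  n3⇒n4
[31] read 'b'  n4⇒n5  → match P0@[30:31]
[32] read 'a'  n5⇒n14 (via fail)  → match P6@[31:32]
[33] read 'a'  n14⇒n15
[34] read 'a'  n15⇒n16
[35] read 'a'  n16⇒n17  → match P4@[30:35]

Matches: [[1,6],[2,5],[3,5],[5,6],[7,2],[8,0],[9,5],[10,5],[12,0],[13,0],[14,1],[14,5],[15,5],[17,0],[18,0],[19,1],[19,5],[22,5],[25,3],[25,6],[27,6],[29,5],[31,0],[32,6],[35,4]]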